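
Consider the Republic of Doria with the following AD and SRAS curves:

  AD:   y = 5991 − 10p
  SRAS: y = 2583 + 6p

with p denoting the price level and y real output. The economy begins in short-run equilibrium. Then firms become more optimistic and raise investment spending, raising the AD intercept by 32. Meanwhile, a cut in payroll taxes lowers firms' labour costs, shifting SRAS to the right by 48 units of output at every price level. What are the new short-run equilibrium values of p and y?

After both shocks: AD is y = 6023 − 10p and SRAS is y = 2631 + 6p.
Setting them equal: 3392 = 16p, so p = 212.
y = 6023 − 10·212 = 3903.

p = 212, y = 3903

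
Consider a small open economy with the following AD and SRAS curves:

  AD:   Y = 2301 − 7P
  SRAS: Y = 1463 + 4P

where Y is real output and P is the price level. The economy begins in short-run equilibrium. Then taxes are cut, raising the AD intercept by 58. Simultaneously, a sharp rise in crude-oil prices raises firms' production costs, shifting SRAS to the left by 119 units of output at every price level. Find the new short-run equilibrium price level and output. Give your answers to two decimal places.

After both shocks: AD is Y = 2359 − 7P and SRAS is Y = 1344 + 4P.
Setting them equal: 1015 = 11P, so P = 92.27.
Substituting into AD, Y = 1713.09.

P = 92.27, Y = 1713.09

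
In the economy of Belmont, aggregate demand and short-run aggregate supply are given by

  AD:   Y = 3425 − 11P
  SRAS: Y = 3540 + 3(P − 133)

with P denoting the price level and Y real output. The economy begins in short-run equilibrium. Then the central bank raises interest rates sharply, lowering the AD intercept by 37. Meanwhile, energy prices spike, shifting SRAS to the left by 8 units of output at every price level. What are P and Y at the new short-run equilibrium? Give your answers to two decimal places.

After both shocks: AD is Y = 3388 − 11P and SRAS is Y = 3133 + 3P.
Setting them equal: 255 = 14P, so P = 18.21.
Substituting into AD, Y = 3187.64.

P = 18.21, Y = 3187.64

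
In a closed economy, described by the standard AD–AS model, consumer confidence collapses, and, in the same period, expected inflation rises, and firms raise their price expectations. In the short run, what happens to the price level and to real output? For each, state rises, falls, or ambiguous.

The first event is a negative demand shock: AD shifts left, which by itself pushes P down and Y down.
The second is an adverse supply shock: SRAS shifts left, which by itself pushes P up and Y down.
The two shocks push P in opposite directions, so the effect on P is ambiguous. Both shocks push Y down, so Y falls.

Price level: ambiguous; output: falls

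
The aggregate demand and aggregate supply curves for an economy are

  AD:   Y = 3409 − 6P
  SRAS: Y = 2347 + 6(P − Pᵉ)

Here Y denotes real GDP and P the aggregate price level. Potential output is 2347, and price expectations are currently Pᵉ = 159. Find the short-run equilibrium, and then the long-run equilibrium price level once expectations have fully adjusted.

Short run: P = 168, Y = 2401. Long run: P = 177.

Short run: with Pᵉ = 159, SRAS is Y = 1393 + 6P. Setting AD = SRAS gives 2016 = 12P, so P = 168 and Y = 3409 − 6·168 = 2401.
Output 2401 is above potential 2347, so over time expected prices rise and SRAS shifts left until Y returns to 2347.
Long run: Y = 2347 on the AD curve gives 2347 = 3409 − 6P, so P = 177.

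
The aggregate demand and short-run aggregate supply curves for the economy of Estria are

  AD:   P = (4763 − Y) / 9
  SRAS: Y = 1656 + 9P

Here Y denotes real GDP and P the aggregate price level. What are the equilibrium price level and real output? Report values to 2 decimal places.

P = 172.61, Y = 3209.50

Rearrange AD to Y = 4763 − 9P.
Set AD = SRAS: 4763 − 9P = 1656 + 9P, so 3107 = 18P and P = 172.61.
Substituting into AD, Y = 4763 − 9P = 3209.50.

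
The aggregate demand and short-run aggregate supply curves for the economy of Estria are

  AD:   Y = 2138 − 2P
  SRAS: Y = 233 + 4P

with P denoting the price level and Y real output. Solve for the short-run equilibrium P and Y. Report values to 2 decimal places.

Set AD = SRAS: 2138 − 2P = 233 + 4P, so 1905 = 6P and P = 317.50.
Substituting into AD, Y = 2138 − 2P = 1503.00.

P = 317.50, Y = 1503.00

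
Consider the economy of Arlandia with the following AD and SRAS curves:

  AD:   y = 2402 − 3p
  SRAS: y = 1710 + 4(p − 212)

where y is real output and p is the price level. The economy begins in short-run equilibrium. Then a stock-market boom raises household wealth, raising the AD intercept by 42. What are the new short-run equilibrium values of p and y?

This is a positive demand shock: AD shifts right.
New AD: y = 2444 − 3p.
SRAS can be written y = 862 + 4p.
Set AD = SRAS: 2444 − 3p = 862 + 4p, so 1582 = 7p and p = 226.
y = 2444 − 3·226 = 1766.

p = 226, y = 1766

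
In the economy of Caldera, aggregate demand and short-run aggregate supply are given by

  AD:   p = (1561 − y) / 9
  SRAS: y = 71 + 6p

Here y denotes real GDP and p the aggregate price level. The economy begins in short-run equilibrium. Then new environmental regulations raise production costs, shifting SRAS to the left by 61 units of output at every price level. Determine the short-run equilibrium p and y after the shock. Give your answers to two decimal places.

This is a negative supply shock: SRAS shifts left.
New SRAS: y = 10 + 6p.
Set AD = SRAS: 1561 − 9p = 10 + 6p, so 1551 = 15p and p = 103.40.
Substituting into AD, y = 630.40.

p = 103.40, y = 630.40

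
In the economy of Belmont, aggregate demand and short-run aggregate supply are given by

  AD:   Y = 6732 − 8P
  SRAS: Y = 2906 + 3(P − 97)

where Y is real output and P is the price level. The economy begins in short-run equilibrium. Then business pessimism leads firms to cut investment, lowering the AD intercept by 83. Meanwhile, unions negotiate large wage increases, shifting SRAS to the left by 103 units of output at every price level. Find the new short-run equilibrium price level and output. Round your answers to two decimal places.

P = 376.09, Y = 3640.27

After both shocks: AD is Y = 6649 − 8P and SRAS is Y = 2512 + 3P.
Setting them equal: 4137 = 11P, so P = 376.09.
Substituting into AD, Y = 3640.27.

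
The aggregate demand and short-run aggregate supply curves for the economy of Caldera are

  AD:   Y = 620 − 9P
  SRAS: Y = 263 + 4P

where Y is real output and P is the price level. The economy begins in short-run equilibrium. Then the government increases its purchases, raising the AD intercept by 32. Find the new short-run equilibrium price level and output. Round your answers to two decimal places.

P = 29.92, Y = 382.69

This is a positive demand shock: AD shifts right.
New AD: Y = 652 − 9P.
Set AD = SRAS: 652 − 9P = 263 + 4P, so 389 = 13P and P = 29.92.
Substituting into AD, Y = 382.69.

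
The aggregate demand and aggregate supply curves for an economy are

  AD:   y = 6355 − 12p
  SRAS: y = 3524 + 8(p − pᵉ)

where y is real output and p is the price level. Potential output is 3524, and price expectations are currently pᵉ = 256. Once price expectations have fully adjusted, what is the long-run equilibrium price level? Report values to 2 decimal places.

Long-run p = 235.92

Short run: with pᵉ = 256, SRAS is y = 1476 + 8p. Setting AD = SRAS gives 4879 = 20p, so p = 243.95 and y = 6355 − 12p = 3427.60.
Output 3427.60 is below potential 3524, so over time expected prices fall and SRAS shifts right until y returns to 3524.
Long run: y = 3524 on the AD curve gives 3524 = 6355 − 12p, so p = 235.92.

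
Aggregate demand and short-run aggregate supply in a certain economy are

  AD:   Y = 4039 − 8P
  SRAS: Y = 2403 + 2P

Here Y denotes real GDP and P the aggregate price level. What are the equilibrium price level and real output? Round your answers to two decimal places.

Set AD = SRAS: 4039 − 8P = 2403 + 2P, so 1636 = 10P and P = 163.60.
Substituting into AD, Y = 4039 − 8P = 2730.20.

P = 163.60, Y = 2730.20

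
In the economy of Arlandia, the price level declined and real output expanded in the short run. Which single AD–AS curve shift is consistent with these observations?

SRAS shifted right

P fell and Y rose. An AD shift moves P and Y in the same direction; an SRAS shift moves them in opposite directions.
Here P and Y moved in opposite directions, so the SRAS curve shifted.
Since Y rose, SRAS shifted right.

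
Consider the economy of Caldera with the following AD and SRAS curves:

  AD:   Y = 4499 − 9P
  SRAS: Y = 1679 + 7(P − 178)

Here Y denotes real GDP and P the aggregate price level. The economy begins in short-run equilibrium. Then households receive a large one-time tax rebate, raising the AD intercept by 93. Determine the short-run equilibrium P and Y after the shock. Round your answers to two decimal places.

P = 259.94, Y = 2252.56

This is a positive demand shock: AD shifts right.
New AD: Y = 4592 − 9P.
SRAS can be written Y = 433 + 7P.
Set AD = SRAS: 4592 − 9P = 433 + 7P, so 4159 = 16P and P = 259.94.
Substituting into AD, Y = 2252.56.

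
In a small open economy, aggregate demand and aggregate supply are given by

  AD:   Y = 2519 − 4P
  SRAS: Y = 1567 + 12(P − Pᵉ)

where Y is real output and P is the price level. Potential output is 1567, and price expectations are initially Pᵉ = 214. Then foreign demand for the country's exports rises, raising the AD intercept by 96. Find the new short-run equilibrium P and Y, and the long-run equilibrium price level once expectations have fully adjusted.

Short run: P = 226, Y = 1711. Long run: P = 262.

AD shifts right: new AD is Y = 2615 − 4P. With Pᵉ = 214, SRAS is Y = 12P − 1001.
Short run: 2615 − 4P = 12P − 1001 gives 3616 = 16P, so P = 226 and Y = 2615 − 4·226 = 1711.
Y = 1711 is above potential 1567; expectations adjust and SRAS shifts left until Y = 1567.
Long run: on the new AD curve, 1567 = 2615 − 4P gives P = 262.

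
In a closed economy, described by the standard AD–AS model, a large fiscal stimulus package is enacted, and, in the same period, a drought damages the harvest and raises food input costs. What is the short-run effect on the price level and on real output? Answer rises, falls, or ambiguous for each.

The first event is a positive demand shock: AD shifts right, which by itself pushes P up and Y up.
The second is an adverse supply shock: SRAS shifts left, which by itself pushes P up and Y down.
Both shocks push P up, so P rises. The two shocks push Y in opposite directions, so the effect on Y is ambiguous.

Price level: rises; output: ambiguous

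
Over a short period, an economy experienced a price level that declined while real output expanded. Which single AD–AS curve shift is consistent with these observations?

SRAS shifted right

P fell and Y rose. An AD shift moves P and Y in the same direction; an SRAS shift moves them in opposite directions.
Here P and Y moved in opposite directions, so the SRAS curve shifted.
Since Y rose, SRAS shifted right.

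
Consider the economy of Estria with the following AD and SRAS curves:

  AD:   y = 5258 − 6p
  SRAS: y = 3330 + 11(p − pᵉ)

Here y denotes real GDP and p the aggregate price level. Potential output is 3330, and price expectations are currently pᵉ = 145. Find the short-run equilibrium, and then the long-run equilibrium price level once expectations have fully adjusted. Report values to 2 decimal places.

Short run: p = 207.24, y = 4014.59. Long run: p = 321.33.

Short run: with pᵉ = 145, SRAS is y = 1735 + 11p. Setting AD = SRAS gives 3523 = 17p, so p = 207.24 and y = 5258 − 6p = 4014.59.
Output 4014.59 is above potential 3330, so over time expected prices rise and SRAS shifts left until y returns to 3330.
Long run: y = 3330 on the AD curve gives 3330 = 5258 − 6p, so p = 321.33.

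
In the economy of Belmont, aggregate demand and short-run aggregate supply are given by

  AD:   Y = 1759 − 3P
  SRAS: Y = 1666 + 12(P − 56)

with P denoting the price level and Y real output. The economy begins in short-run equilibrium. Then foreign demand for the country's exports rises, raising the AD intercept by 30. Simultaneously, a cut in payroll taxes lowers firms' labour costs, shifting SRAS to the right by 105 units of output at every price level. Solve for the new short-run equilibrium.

P = 46, Y = 1651

After both shocks: AD is Y = 1789 − 3P and SRAS is Y = 1099 + 12P.
Setting them equal: 690 = 15P, so P = 46.
Y = 1789 − 3·46 = 1651.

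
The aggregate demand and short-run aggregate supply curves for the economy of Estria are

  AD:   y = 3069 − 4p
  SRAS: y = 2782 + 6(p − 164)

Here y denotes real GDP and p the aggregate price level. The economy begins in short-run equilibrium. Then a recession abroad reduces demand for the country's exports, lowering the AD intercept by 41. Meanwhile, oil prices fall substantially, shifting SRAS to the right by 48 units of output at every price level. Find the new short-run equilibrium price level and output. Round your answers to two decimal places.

After both shocks: AD is y = 3028 − 4p and SRAS is y = 1846 + 6p.
Setting them equal: 1182 = 10p, so p = 118.20.
Substituting into AD, y = 2555.20.

p = 118.20, y = 2555.20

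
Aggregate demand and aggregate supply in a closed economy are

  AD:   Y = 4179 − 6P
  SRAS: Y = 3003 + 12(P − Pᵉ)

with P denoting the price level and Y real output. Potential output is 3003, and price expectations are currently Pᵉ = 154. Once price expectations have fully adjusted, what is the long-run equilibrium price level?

Long-run P = 196

Short run: with Pᵉ = 154, SRAS is Y = 1155 + 12P. Setting AD = SRAS gives 3024 = 18P, so P = 168 and Y = 4179 − 6·168 = 3171.
Output 3171 is above potential 3003, so over time expected prices rise and SRAS shifts left until Y returns to 3003.
Long run: Y = 3003 on the AD curve gives 3003 = 4179 − 6P, so P = 196.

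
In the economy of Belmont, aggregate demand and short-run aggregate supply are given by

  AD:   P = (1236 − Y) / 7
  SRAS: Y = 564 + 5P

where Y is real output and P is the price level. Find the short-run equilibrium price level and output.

P = 56, Y = 844

Rearrange AD to Y = 1236 − 7P.
Set AD = SRAS: 1236 − 7P = 564 + 5P, so 672 = 12P and P = 56.
Then Y = 1236 − 7·56 = 844.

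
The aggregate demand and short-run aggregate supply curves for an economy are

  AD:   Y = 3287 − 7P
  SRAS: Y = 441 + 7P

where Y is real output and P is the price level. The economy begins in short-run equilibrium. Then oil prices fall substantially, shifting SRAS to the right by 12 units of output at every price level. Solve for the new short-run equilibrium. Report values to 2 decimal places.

P = 202.43, Y = 1870.00

This is a positive supply shock: SRAS shifts right.
New SRAS: Y = 453 + 7P.
Set AD = SRAS: 3287 − 7P = 453 + 7P, so 2834 = 14P and P = 202.43.
Substituting into AD, Y = 1870.00.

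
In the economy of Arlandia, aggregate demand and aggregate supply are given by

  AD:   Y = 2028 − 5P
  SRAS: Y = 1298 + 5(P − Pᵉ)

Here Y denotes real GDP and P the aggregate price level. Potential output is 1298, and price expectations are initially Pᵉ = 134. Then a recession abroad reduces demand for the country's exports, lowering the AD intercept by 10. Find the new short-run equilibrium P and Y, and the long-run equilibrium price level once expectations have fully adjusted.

AD shifts left: new AD is Y = 2018 − 5P. With Pᵉ = 134, SRAS is Y = 628 + 5P.
Short run: 2018 − 5P = 628 + 5P gives 1390 = 10P, so P = 139 and Y = 2018 − 5·139 = 1323.
Y = 1323 is above potential 1298; expectations adjust and SRAS shifts left until Y = 1298.
Long run: on the new AD curve, 1298 = 2018 − 5P gives P = 144.

Short run: P = 139, Y = 1323. Long run: P = 144.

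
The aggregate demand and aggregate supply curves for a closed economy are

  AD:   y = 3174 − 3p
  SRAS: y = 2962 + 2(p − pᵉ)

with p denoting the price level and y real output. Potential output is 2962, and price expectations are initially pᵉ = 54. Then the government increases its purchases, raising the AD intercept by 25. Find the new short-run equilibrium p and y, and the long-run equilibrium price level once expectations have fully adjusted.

AD shifts right: new AD is y = 3199 − 3p. With pᵉ = 54, SRAS is y = 2854 + 2p.
Short run: 3199 − 3p = 2854 + 2p gives 345 = 5p, so p = 69 and y = 3199 − 3·69 = 2992.
y = 2992 is above potential 2962; expectations adjust and SRAS shifts left until y = 2962.
Long run: on the new AD curve, 2962 = 3199 − 3p gives p = 79.

Short run: p = 69, y = 2992. Long run: p = 79.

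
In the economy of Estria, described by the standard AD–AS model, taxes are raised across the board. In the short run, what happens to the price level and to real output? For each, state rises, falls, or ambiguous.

This is a negative demand shock: AD shifts left.
Moving along the upward-sloping SRAS curve, P falls and Y falls.

Price level: falls; output: falls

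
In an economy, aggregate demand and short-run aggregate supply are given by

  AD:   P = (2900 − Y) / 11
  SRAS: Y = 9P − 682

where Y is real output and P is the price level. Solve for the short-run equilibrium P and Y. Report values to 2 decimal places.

P = 179.10, Y = 929.90

Rearrange AD to Y = 2900 − 11P.
Set AD = SRAS: 2900 − 11P = 9P − 682, so 3582 = 20P and P = 179.10.
Substituting into AD, Y = 2900 − 11P = 929.90.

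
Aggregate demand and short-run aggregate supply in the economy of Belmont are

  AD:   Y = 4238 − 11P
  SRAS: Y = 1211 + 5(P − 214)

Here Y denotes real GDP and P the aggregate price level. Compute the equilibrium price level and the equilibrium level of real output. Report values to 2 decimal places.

Write SRAS as Y = 1211 + 5P − 1070 = 141 + 5P.
Set AD = SRAS: 4238 − 11P = 141 + 5P, so 4097 = 16P and P = 256.06.
Substituting into AD, Y = 4238 − 11P = 1421.31.

P = 256.06, Y = 1421.31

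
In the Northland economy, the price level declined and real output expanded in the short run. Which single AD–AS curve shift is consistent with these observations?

SRAS shifted right

P fell and Y rose. An AD shift moves P and Y in the same direction; an SRAS shift moves them in opposite directions.
Here P and Y moved in opposite directions, so the SRAS curve shifted.
Since Y rose, SRAS shifted right.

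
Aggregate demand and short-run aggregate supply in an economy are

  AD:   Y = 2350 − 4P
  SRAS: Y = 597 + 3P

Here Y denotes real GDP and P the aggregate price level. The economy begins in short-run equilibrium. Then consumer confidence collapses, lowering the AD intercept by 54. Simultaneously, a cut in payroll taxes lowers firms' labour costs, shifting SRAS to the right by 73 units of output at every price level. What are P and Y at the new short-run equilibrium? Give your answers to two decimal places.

P = 232.29, Y = 1366.86

After both shocks: AD is Y = 2296 − 4P and SRAS is Y = 670 + 3P.
Setting them equal: 1626 = 7P, so P = 232.29.
Substituting into AD, Y = 1366.86.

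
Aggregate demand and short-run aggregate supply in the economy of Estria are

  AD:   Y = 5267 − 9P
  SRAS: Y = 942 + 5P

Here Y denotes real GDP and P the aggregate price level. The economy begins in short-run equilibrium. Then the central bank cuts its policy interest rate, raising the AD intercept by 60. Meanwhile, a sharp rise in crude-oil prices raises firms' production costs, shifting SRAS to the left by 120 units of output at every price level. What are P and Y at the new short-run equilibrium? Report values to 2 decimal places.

P = 321.79, Y = 2430.93

After both shocks: AD is Y = 5327 − 9P and SRAS is Y = 822 + 5P.
Setting them equal: 4505 = 14P, so P = 321.79.
Substituting into AD, Y = 2430.93.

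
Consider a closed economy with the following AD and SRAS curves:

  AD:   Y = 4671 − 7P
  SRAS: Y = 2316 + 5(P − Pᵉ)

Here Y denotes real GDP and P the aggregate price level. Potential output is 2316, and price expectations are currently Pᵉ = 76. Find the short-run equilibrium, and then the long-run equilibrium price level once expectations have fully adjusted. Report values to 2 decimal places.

Short run: with Pᵉ = 76, SRAS is Y = 1936 + 5P. Setting AD = SRAS gives 2735 = 12P, so P = 227.92 and Y = 4671 − 7P = 3075.58.
Output 3075.58 is above potential 2316, so over time expected prices rise and SRAS shifts left until Y returns to 2316.
Long run: Y = 2316 on the AD curve gives 2316 = 4671 − 7P, so P = 336.43.

Short run: P = 227.92, Y = 3075.58. Long run: P = 336.43.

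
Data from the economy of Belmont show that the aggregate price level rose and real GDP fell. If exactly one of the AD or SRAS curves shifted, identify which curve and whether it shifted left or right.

P rose and Y fell. An AD shift moves P and Y in the same direction; an SRAS shift moves them in opposite directions.
Here P and Y moved in opposite directions, so the SRAS curve shifted.
Since Y fell, SRAS shifted left.

SRAS shifted left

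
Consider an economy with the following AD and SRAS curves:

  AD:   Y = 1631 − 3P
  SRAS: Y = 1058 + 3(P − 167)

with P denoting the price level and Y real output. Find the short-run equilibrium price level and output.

Write SRAS as Y = 1058 + 3P − 501 = 557 + 3P.
Set AD = SRAS: 1631 − 3P = 557 + 3P, so 1074 = 6P and P = 179.
Then Y = 1631 − 3·179 = 1094.

P = 179, Y = 1094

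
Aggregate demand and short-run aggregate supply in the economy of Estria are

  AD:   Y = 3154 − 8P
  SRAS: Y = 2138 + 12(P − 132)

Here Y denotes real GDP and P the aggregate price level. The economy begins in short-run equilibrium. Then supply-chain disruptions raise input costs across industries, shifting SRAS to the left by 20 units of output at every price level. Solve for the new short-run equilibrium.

This is a negative supply shock: SRAS shifts left.
New SRAS: Y = 534 + 12P.
Set AD = SRAS: 3154 − 8P = 534 + 12P, so 2620 = 20P and P = 131.
Y = 3154 − 8·131 = 2106.

P = 131, Y = 2106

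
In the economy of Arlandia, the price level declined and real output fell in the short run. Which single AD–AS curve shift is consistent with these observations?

P fell and Y fell. An AD shift moves P and Y in the same direction; an SRAS shift moves them in opposite directions.
Here P and Y moved in the same direction, so the AD curve shifted.
Since Y fell, AD shifted left.

AD shifted left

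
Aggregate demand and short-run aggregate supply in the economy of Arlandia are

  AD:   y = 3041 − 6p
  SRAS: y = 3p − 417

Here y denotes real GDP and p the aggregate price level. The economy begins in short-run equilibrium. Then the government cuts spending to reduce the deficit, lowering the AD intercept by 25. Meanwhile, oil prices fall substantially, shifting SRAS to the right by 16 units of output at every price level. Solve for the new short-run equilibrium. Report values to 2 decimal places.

p = 379.67, y = 738.00

After both shocks: AD is y = 3016 − 6p and SRAS is y = 3p − 401.
Setting them equal: 3417 = 9p, so p = 379.67.
Substituting into AD, y = 738.00.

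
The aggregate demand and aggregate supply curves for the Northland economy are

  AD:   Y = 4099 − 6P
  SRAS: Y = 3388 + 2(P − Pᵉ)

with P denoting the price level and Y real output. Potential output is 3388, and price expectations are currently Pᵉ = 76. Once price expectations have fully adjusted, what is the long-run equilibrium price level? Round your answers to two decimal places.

Short run: with Pᵉ = 76, SRAS is Y = 3236 + 2P. Setting AD = SRAS gives 863 = 8P, so P = 107.88 and Y = 4099 − 6P = 3451.75.
Output 3451.75 is above potential 3388, so over time expected prices rise and SRAS shifts left until Y returns to 3388.
Long run: Y = 3388 on the AD curve gives 3388 = 4099 − 6P, so P = 118.50.

Long-run P = 118.50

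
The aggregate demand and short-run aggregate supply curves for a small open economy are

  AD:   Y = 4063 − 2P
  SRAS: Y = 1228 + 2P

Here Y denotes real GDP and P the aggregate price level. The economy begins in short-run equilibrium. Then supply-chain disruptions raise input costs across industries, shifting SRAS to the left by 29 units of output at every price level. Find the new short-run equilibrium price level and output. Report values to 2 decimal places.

P = 716.00, Y = 2631.00

This is a negative supply shock: SRAS shifts left.
New SRAS: Y = 1199 + 2P.
Set AD = SRAS: 4063 − 2P = 1199 + 2P, so 2864 = 4P and P = 716.00.
Substituting into AD, Y = 2631.00.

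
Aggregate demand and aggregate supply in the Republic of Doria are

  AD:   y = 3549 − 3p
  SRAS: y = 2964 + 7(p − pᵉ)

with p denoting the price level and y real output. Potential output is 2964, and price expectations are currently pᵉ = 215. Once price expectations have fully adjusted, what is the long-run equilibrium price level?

Short run: with pᵉ = 215, SRAS is y = 1459 + 7p. Setting AD = SRAS gives 2090 = 10p, so p = 209 and y = 3549 − 3·209 = 2922.
Output 2922 is below potential 2964, so over time expected prices fall and SRAS shifts right until y returns to 2964.
Long run: y = 2964 on the AD curve gives 2964 = 3549 − 3p, so p = 195.

Long-run p = 195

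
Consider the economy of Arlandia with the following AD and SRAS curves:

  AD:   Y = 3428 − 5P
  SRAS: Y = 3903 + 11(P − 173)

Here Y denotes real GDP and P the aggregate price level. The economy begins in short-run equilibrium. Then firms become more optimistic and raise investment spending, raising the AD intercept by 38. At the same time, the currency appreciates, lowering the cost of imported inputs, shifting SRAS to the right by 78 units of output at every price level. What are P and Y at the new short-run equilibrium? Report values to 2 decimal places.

P = 86.75, Y = 3032.25

After both shocks: AD is Y = 3466 − 5P and SRAS is Y = 2078 + 11P.
Setting them equal: 1388 = 16P, so P = 86.75.
Substituting into AD, Y = 3032.25.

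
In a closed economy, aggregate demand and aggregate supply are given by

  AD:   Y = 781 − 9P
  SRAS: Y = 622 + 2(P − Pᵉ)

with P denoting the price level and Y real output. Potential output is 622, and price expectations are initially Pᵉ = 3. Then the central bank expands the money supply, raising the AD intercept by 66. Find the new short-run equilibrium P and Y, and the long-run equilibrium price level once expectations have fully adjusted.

AD shifts right: new AD is Y = 847 − 9P. With Pᵉ = 3, SRAS is Y = 616 + 2P.
Short run: 847 − 9P = 616 + 2P gives 231 = 11P, so P = 21 and Y = 847 − 9·21 = 658.
Y = 658 is above potential 622; expectations adjust and SRAS shifts left until Y = 622.
Long run: on the new AD curve, 622 = 847 − 9P gives P = 25.

Short run: P = 21, Y = 658. Long run: P = 25.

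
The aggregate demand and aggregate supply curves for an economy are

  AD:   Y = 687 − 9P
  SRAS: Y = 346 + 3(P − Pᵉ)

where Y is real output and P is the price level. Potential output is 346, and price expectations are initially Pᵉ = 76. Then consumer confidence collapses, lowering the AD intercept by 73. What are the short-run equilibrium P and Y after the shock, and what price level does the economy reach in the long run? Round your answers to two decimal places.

AD shifts left: new AD is Y = 614 − 9P. With Pᵉ = 76, SRAS is Y = 118 + 3P.
Short run: 614 − 9P = 118 + 3P gives 496 = 12P, so P = 41.33 and Y = 614 − 9P = 242.00.
Y = 242.00 is below potential 346; expectations adjust and SRAS shifts right until Y = 346.
Long run: on the new AD curve, 346 = 614 − 9P gives P = 29.78.

Short run: P = 41.33, Y = 242.00. Long run: P = 29.78.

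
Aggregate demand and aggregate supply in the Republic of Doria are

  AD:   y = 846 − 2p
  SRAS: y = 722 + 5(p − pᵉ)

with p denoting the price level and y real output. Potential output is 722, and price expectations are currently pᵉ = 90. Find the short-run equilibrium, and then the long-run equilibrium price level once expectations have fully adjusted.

Short run: p = 82, y = 682. Long run: p = 62.

Short run: with pᵉ = 90, SRAS is y = 272 + 5p. Setting AD = SRAS gives 574 = 7p, so p = 82 and y = 846 − 2·82 = 682.
Output 682 is below potential 722, so over time expected prices fall and SRAS shifts right until y returns to 722.
Long run: y = 722 on the AD curve gives 722 = 846 − 2p, so p = 62.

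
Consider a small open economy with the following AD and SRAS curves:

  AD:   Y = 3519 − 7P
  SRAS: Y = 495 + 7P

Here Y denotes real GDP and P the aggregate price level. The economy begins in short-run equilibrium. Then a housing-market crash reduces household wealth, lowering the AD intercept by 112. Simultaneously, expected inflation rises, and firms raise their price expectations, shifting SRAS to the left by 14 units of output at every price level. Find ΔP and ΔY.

ΔP = -7, ΔY = -63

After both shocks: AD is Y = 3407 − 7P and SRAS is Y = 481 + 7P.
Setting them equal: 2926 = 14P, so P = 209.
Y = 3407 − 7·209 = 1944.
Initially P = 216, Y = 2007, so ΔP = -7 and ΔY = -63.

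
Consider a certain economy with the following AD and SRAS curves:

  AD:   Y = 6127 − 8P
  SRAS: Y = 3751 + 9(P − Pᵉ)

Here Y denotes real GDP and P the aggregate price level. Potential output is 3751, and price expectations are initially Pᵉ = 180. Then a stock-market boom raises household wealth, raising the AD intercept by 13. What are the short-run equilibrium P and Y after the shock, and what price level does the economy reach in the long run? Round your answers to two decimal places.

AD shifts right: new AD is Y = 6140 − 8P. With Pᵉ = 180, SRAS is Y = 2131 + 9P.
Short run: 6140 − 8P = 2131 + 9P gives 4009 = 17P, so P = 235.82 and Y = 6140 − 8P = 4253.41.
Y = 4253.41 is above potential 3751; expectations adjust and SRAS shifts left until Y = 3751.
Long run: on the new AD curve, 3751 = 6140 − 8P gives P = 298.63.

Short run: P = 235.82, Y = 4253.41. Long run: P = 298.63.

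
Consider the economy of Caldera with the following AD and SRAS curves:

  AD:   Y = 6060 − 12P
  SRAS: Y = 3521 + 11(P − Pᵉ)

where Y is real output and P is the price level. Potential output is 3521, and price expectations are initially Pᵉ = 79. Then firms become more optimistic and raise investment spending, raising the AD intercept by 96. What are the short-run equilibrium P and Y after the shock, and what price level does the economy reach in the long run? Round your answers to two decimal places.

AD shifts right: new AD is Y = 6156 − 12P. With Pᵉ = 79, SRAS is Y = 2652 + 11P.
Short run: 6156 − 12P = 2652 + 11P gives 3504 = 23P, so P = 152.35 and Y = 6156 − 12P = 4327.83.
Y = 4327.83 is above potential 3521; expectations adjust and SRAS shifts left until Y = 3521.
Long run: on the new AD curve, 3521 = 6156 − 12P gives P = 219.58.

Short run: P = 152.35, Y = 4327.83. Long run: P = 219.58.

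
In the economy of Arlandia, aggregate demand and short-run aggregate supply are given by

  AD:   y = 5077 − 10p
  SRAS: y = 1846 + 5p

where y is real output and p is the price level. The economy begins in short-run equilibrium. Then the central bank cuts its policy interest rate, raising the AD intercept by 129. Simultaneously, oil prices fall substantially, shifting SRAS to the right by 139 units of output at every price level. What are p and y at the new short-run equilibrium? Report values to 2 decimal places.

After both shocks: AD is y = 5206 − 10p and SRAS is y = 1985 + 5p.
Setting them equal: 3221 = 15p, so p = 214.73.
Substituting into AD, y = 3058.67.

p = 214.73, y = 3058.67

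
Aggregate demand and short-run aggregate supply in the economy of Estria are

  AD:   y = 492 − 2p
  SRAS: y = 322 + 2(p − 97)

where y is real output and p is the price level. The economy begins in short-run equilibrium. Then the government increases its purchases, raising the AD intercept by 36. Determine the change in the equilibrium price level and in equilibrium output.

Δp = +9, Δy = +18

This is a positive demand shock: AD shifts right.
New AD: y = 528 − 2p.
SRAS can be written y = 128 + 2p.
Set AD = SRAS: 528 − 2p = 128 + 2p, so 400 = 4p and p = 100.
y = 528 − 2·100 = 328.
Initially p = 91, y = 310, so Δp = +9 and Δy = +18.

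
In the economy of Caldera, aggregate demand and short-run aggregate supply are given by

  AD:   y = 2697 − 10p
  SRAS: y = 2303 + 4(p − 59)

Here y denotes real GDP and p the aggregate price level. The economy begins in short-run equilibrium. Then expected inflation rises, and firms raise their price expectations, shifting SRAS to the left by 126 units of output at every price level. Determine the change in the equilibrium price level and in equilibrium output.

This is a negative supply shock: SRAS shifts left.
New SRAS: y = 1941 + 4p.
Set AD = SRAS: 2697 − 10p = 1941 + 4p, so 756 = 14p and p = 54.
y = 2697 − 10·54 = 2157.
Initially p = 45, y = 2247, so Δp = +9 and Δy = -90.

Δp = +9, Δy = -90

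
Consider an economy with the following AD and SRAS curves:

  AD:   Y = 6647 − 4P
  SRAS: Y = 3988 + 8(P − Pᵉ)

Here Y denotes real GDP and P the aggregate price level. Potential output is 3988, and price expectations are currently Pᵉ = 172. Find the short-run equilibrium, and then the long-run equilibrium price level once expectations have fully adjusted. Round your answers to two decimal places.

Short run: P = 336.25, Y = 5302.00. Long run: P = 664.75.

Short run: with Pᵉ = 172, SRAS is Y = 2612 + 8P. Setting AD = SRAS gives 4035 = 12P, so P = 336.25 and Y = 6647 − 4P = 5302.00.
Output 5302.00 is above potential 3988, so over time expected prices rise and SRAS shifts left until Y returns to 3988.
Long run: Y = 3988 on the AD curve gives 3988 = 6647 − 4P, so P = 664.75.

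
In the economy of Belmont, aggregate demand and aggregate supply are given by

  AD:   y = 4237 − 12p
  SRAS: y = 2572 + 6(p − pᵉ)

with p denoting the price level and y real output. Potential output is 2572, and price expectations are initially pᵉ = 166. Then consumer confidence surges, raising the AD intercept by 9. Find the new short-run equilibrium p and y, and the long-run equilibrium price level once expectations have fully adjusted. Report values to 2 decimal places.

AD shifts right: new AD is y = 4246 − 12p. With pᵉ = 166, SRAS is y = 1576 + 6p.
Short run: 4246 − 12p = 1576 + 6p gives 2670 = 18p, so p = 148.33 and y = 4246 − 12p = 2466.00.
y = 2466.00 is below potential 2572; expectations adjust and SRAS shifts right until y = 2572.
Long run: on the new AD curve, 2572 = 4246 − 12p gives p = 139.50.

Short run: p = 148.33, y = 2466.00. Long run: p = 139.50.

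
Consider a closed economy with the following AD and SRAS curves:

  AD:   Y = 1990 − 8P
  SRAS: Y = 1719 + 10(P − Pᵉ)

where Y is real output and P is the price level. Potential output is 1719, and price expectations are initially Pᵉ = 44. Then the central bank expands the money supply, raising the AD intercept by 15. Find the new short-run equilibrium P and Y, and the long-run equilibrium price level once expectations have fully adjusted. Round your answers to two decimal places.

Short run: P = 40.33, Y = 1682.33. Long run: P = 35.75.

AD shifts right: new AD is Y = 2005 − 8P. With Pᵉ = 44, SRAS is Y = 1279 + 10P.
Short run: 2005 − 8P = 1279 + 10P gives 726 = 18P, so P = 40.33 and Y = 2005 − 8P = 1682.33.
Y = 1682.33 is below potential 1719; expectations adjust and SRAS shifts right until Y = 1719.
Long run: on the new AD curve, 1719 = 2005 − 8P gives P = 35.75.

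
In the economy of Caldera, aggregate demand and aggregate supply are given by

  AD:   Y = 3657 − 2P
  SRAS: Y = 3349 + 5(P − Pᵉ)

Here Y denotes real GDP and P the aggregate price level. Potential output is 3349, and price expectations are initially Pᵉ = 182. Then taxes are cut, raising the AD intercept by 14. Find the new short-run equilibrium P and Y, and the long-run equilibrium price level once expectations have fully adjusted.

Short run: P = 176, Y = 3319. Long run: P = 161.

AD shifts right: new AD is Y = 3671 − 2P. With Pᵉ = 182, SRAS is Y = 2439 + 5P.
Short run: 3671 − 2P = 2439 + 5P gives 1232 = 7P, so P = 176 and Y = 3671 − 2·176 = 3319.
Y = 3319 is below potential 3349; expectations adjust and SRAS shifts right until Y = 3349.
Long run: on the new AD curve, 3349 = 3671 − 2P gives P = 161.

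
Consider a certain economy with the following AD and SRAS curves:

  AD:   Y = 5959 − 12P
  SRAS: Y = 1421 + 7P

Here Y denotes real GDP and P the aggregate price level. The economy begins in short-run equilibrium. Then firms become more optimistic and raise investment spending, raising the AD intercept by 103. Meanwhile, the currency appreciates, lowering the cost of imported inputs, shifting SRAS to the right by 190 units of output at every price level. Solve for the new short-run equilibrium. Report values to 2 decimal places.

P = 234.26, Y = 3250.84

After both shocks: AD is Y = 6062 − 12P and SRAS is Y = 1611 + 7P.
Setting them equal: 4451 = 19P, so P = 234.26.
Substituting into AD, Y = 3250.84.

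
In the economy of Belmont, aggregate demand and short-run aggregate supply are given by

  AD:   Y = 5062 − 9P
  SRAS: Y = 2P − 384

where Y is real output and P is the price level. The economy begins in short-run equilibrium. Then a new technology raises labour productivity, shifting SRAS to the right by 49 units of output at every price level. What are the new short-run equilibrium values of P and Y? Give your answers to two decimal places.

This is a positive supply shock: SRAS shifts right.
New SRAS: Y = 2P − 335.
Set AD = SRAS: 5062 − 9P = 2P − 335, so 5397 = 11P and P = 490.64.
Substituting into AD, Y = 646.27.

P = 490.64, Y = 646.27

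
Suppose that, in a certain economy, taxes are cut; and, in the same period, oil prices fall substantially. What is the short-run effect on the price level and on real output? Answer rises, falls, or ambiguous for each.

Price level: ambiguous; output: rises

The first event is a positive demand shock: AD shifts right, which by itself pushes P up and Y up.
The second is a favourable supply shock: SRAS shifts right, which by itself pushes P down and Y up.
The two shocks push P in opposite directions, so the effect on P is ambiguous. Both shocks push Y up, so Y rises.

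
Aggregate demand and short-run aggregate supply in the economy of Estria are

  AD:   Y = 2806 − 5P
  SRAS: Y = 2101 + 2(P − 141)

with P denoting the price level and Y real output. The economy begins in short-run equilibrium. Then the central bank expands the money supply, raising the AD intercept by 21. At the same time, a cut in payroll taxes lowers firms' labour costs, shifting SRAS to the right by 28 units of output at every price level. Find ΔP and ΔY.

ΔP = -1, ΔY = +26

After both shocks: AD is Y = 2827 − 5P and SRAS is Y = 1847 + 2P.
Setting them equal: 980 = 7P, so P = 140.
Y = 2827 − 5·140 = 2127.
Initially P = 141, Y = 2101, so ΔP = -1 and ΔY = +26.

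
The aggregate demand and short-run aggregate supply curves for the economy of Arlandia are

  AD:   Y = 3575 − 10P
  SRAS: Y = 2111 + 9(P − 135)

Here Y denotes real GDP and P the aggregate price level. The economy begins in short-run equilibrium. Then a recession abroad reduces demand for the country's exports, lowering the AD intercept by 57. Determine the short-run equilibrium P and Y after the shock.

P = 138, Y = 2138

This is a negative demand shock: AD shifts left.
New AD: Y = 3518 − 10P.
SRAS can be written Y = 896 + 9P.
Set AD = SRAS: 3518 − 10P = 896 + 9P, so 2622 = 19P and P = 138.
Y = 3518 − 10·138 = 2138.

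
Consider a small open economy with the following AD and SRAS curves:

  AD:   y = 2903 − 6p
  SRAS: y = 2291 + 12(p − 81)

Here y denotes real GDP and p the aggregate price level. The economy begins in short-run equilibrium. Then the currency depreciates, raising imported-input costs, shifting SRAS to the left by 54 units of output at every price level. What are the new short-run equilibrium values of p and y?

This is a negative supply shock: SRAS shifts left.
New SRAS: y = 1265 + 12p.
Set AD = SRAS: 2903 − 6p = 1265 + 12p, so 1638 = 18p and p = 91.
y = 2903 − 6·91 = 2357.

p = 91, y = 2357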